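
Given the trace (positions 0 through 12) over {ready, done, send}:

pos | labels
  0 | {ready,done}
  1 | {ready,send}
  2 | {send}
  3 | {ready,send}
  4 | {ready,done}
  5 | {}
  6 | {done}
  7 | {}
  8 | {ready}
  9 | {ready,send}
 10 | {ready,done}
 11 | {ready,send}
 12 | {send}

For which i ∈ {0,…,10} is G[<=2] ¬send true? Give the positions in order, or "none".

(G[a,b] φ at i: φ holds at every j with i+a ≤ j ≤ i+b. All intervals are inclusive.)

4, 5, 6

Evaluate at each i in [0,10]:
  i=0: ✗ (fails at j=1)
  i=1: ✗ (fails at j=1)
  i=2: ✗ (fails at j=2)
  i=3: ✗ (fails at j=3)
  i=4: ✓ (all of [4,6])
  i=5: ✓ (all of [5,7])
  i=6: ✓ (all of [6,8])
  i=7: ✗ (fails at j=9)
  i=8: ✗ (fails at j=9)
  i=9: ✗ (fails at j=9)
  i=10: ✗ (fails at j=11)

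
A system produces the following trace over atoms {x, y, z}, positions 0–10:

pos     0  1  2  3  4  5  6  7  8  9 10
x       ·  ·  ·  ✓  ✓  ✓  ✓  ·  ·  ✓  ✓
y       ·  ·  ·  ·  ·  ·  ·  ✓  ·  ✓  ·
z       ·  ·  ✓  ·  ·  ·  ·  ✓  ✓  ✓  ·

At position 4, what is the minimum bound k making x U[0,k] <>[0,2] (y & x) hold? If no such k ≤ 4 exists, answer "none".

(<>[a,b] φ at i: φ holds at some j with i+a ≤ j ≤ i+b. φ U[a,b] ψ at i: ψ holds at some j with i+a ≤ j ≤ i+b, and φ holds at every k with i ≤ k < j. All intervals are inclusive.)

3

Need earliest j ≥ 4 with <>[0,2] (y & x), and x at every k in [4,j-1].
  j=4: rhs fails.
  j=5: rhs fails.
  j=6: rhs fails.
  j=7: rhs holds; lhs holds on [4,6]. k = 3.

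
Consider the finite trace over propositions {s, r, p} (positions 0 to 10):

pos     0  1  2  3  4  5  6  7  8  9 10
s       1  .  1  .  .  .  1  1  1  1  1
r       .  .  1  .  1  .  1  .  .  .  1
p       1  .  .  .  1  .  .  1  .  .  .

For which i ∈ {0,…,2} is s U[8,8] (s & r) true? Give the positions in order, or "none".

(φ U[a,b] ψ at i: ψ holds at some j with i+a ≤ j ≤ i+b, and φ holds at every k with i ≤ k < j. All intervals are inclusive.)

none

Evaluate at each i in [0,2]:
  i=0: ✗ (no rhs in [8,8])
  i=1: ✗ (no rhs in [9,9])
  i=2: ✗ (lhs fails at k=3 before rhs at j=10)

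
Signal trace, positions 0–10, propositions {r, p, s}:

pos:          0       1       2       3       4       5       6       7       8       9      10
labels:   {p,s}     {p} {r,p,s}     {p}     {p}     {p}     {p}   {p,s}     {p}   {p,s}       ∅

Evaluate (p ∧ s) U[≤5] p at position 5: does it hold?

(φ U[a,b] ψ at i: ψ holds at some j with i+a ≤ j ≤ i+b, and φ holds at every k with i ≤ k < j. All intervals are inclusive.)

True

Need some j in [5,10] with p, and (p ∧ s) at every k in [5,j-1].
  j=5: p holds; no prefix to check → satisfied.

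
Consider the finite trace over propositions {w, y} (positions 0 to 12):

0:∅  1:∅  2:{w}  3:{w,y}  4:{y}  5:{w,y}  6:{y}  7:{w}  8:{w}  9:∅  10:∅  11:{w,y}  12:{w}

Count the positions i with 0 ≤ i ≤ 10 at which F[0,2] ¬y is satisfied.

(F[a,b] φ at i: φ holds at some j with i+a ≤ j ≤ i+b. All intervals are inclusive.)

Evaluate at each i in [0,10]:
  i=0: ✓ (witness j=0)
  i=1: ✓ (witness j=1)
  i=2: ✓ (witness j=2)
  i=3: ✗ (none in [3,5])
  i=4: ✗ (none in [4,6])
  i=5: ✓ (witness j=7)
  i=6: ✓ (witness j=7)
  i=7: ✓ (witness j=7)
  i=8: ✓ (witness j=8)
  i=9: ✓ (witness j=9)
  i=10: ✓ (witness j=10)
Positions where it holds: {0, 1, 2, 5, 6, 7, 8, 9, 10} → 9.

9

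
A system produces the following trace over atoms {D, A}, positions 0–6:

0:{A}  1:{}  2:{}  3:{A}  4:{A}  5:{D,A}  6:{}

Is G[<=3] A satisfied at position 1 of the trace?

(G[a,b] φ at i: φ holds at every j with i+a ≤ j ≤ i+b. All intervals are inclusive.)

Check A at every j in [1,4]:
  j=1: false
  j=2: false
  j=3: true
  j=4: true
Fails at j=1 → formula fails.

No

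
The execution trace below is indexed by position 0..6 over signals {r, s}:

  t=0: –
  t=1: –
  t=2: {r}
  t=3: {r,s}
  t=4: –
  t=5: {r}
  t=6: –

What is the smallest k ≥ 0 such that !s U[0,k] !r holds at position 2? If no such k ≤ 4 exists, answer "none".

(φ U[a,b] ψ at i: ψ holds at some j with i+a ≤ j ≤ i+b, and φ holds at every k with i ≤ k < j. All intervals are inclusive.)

none

Need earliest j ≥ 2 with !r, and !s at every k in [2,j-1].
  j=2: rhs fails.
  j=3: rhs fails.
  j=4: rhs holds but lhs fails at k=3.
  j=5: rhs fails.
  j=6: rhs holds but lhs fails at k=3.
No witness within the range → none.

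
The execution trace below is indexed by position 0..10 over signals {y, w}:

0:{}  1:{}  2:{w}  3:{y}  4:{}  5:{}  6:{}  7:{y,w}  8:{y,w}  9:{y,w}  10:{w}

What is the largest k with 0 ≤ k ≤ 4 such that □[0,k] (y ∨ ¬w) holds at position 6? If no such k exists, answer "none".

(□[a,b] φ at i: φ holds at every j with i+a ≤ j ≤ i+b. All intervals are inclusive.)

(y ∨ ¬w) must hold from j=6 onward; find where it first fails.
  j=6: holds
  j=7: holds
  j=8: holds
  j=9: holds
  j=10: fails
Holds on [6,9], so largest k = 3.

3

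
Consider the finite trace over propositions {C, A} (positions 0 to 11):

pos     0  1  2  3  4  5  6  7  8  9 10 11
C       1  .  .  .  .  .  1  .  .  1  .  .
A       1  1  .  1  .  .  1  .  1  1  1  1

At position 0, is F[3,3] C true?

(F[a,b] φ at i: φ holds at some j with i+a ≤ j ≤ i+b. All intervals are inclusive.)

Does not hold

Check C at each j in [3,3]:
  j=3: false
No position in the window satisfies it → formula fails.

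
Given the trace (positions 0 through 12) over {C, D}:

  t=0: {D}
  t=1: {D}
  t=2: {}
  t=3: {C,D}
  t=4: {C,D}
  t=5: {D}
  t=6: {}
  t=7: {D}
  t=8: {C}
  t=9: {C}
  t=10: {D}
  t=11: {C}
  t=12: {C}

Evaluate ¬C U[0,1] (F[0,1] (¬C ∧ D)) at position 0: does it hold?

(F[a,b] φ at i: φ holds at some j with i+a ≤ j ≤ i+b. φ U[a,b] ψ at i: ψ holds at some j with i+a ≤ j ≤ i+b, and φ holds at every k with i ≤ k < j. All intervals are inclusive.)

True

Need some j in [0,1] with F[0,1] (¬C ∧ D), and ¬C at every k in [0,j-1].
  j=0: F[0,1] (¬C ∧ D) holds; no prefix to check → satisfied.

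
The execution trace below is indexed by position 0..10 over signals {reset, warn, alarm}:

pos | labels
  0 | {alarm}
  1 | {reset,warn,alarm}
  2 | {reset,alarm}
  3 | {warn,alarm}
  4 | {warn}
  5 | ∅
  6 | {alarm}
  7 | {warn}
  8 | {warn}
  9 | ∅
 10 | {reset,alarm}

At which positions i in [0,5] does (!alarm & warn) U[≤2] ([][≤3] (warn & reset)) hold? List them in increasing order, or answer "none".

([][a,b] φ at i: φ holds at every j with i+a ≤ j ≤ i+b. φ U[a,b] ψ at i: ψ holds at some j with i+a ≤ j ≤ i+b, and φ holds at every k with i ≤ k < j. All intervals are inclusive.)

Evaluate at each i in [0,5]:
  i=0: ✗ (no rhs in [0,2])
  i=1: ✗ (no rhs in [1,3])
  i=2: ✗ (no rhs in [2,4])
  i=3: ✗ (no rhs in [3,5])
  i=4: ✗ (no rhs in [4,6])
  i=5: ✗ (no rhs in [5,7])

none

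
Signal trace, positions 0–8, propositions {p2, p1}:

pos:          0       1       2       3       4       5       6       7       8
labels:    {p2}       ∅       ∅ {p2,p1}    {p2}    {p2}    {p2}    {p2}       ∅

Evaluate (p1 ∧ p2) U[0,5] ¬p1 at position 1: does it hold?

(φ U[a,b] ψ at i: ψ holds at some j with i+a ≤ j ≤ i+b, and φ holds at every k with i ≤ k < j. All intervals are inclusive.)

Need some j in [1,6] with ¬p1, and (p1 ∧ p2) at every k in [1,j-1].
  j=1: ¬p1 holds; no prefix to check → satisfied.

Yes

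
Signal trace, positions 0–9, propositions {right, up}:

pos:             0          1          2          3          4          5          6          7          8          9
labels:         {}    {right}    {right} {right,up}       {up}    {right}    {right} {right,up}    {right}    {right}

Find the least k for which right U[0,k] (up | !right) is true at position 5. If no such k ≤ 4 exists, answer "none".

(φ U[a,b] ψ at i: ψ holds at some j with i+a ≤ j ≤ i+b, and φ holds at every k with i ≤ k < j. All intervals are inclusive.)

Need earliest j ≥ 5 with (up | !right), and right at every k in [5,j-1].
  j=5: rhs fails.
  j=6: rhs fails.
  j=7: rhs holds; lhs holds on [5,6]. k = 2.

2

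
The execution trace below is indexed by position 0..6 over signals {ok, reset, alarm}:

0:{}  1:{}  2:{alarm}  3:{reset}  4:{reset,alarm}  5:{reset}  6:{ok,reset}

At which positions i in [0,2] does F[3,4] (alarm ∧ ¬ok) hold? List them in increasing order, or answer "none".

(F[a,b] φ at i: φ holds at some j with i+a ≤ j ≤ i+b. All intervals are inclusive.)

Evaluate at each i in [0,2]:
  i=0: ✓ (witness j=4)
  i=1: ✓ (witness j=4)
  i=2: ✗ (none in [5,6])

0, 1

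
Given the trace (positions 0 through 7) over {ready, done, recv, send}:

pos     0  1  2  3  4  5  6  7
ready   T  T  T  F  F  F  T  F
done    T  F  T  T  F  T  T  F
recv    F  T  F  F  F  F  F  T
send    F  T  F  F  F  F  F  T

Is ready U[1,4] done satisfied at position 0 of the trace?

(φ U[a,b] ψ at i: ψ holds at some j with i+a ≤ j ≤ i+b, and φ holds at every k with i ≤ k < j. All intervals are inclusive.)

Holds

Need some j in [1,4] with done, and ready at every k in [0,j-1].
  j=1: done false.
  j=2: done holds; ready holds at every k in [0,1] → satisfied.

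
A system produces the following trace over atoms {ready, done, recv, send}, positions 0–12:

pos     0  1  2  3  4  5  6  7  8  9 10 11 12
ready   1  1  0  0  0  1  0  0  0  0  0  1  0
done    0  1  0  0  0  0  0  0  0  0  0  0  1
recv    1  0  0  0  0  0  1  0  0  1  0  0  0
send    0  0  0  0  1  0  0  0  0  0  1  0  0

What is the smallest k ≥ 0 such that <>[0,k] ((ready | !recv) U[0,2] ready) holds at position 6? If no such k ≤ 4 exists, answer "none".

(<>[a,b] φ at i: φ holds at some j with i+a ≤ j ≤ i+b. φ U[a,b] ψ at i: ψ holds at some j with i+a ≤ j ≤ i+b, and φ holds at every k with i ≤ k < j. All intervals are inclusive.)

Scan j = 6,7,… for ((ready | !recv) U[0,2] ready):
  j=6: fails
  j=7: fails
  j=8: fails
  j=9: fails
  j=10: holds
First hit at j=10, so smallest k = 10-6 = 4.

4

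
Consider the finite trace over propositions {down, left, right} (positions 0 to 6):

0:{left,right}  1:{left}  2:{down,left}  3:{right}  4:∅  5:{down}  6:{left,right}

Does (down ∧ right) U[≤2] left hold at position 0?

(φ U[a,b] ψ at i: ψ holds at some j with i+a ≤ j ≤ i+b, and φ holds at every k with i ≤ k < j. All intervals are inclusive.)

True

Need some j in [0,2] with left, and (down ∧ right) at every k in [0,j-1].
  j=0: left holds; no prefix to check → satisfied.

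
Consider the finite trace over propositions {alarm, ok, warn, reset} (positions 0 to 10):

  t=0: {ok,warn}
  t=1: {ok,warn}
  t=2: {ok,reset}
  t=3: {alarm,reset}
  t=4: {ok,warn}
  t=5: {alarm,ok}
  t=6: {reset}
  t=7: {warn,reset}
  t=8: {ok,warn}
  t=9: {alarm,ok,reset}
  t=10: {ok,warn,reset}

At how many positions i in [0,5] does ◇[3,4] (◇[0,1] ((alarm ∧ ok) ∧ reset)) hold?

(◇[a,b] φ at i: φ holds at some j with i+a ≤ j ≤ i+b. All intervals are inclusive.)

Evaluate at each i in [0,5]:
  i=0: ✗ (none in [3,4])
  i=1: ✗ (none in [4,5])
  i=2: ✗ (none in [5,6])
  i=3: ✗ (none in [6,7])
  i=4: ✓ (witness j=8)
  i=5: ✓ (witness j=8)
Positions where it holds: {4, 5} → 2.

2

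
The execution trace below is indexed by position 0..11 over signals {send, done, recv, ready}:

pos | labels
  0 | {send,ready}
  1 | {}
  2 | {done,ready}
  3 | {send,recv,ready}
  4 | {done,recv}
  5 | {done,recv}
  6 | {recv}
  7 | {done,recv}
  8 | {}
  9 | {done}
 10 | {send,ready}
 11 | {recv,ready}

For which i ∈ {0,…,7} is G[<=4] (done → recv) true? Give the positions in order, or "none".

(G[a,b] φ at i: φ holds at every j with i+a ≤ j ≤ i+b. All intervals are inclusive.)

Evaluate at each i in [0,7]:
  i=0: ✗ (fails at j=2)
  i=1: ✗ (fails at j=2)
  i=2: ✗ (fails at j=2)
  i=3: ✓ (all of [3,7])
  i=4: ✓ (all of [4,8])
  i=5: ✗ (fails at j=9)
  i=6: ✗ (fails at j=9)
  i=7: ✗ (fails at j=9)

3, 4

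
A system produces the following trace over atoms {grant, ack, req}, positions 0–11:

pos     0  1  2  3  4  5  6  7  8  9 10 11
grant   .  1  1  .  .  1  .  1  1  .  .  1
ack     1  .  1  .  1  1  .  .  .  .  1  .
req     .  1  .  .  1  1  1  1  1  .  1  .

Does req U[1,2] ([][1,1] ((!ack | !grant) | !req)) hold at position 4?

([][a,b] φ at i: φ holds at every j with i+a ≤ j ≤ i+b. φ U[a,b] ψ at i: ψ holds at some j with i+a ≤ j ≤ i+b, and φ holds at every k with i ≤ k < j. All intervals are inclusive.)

True

Need some j in [5,6] with [][1,1] ((!ack | !grant) | !req), and req at every k in [4,j-1].
  j=5: [][1,1] ((!ack | !grant) | !req) holds; req holds at every k in [4,4] → satisfied.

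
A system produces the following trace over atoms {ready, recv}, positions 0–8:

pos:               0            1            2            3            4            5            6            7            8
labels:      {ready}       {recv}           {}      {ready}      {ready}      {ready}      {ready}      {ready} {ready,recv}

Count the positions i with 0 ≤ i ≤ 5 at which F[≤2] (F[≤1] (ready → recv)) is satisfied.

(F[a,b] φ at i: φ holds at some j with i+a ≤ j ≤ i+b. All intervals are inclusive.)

Evaluate at each i in [0,5]:
  i=0: ✓ (witness j=0)
  i=1: ✓ (witness j=1)
  i=2: ✓ (witness j=2)
  i=3: ✗ (none in [3,5])
  i=4: ✗ (none in [4,6])
  i=5: ✓ (witness j=7)
Positions where it holds: {0, 1, 2, 5} → 4.

4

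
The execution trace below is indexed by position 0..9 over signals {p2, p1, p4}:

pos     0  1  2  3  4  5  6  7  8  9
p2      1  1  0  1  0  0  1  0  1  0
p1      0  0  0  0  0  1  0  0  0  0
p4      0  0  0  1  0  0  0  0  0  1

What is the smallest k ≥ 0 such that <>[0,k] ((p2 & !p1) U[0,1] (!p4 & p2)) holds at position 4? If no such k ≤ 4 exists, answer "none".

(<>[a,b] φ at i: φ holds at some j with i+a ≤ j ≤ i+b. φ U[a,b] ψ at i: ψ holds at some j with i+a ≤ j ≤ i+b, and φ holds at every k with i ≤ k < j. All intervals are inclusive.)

Scan j = 4,5,… for ((p2 & !p1) U[0,1] (!p4 & p2)):
  j=4: fails
  j=5: fails
  j=6: holds
First hit at j=6, so smallest k = 6-4 = 2.

2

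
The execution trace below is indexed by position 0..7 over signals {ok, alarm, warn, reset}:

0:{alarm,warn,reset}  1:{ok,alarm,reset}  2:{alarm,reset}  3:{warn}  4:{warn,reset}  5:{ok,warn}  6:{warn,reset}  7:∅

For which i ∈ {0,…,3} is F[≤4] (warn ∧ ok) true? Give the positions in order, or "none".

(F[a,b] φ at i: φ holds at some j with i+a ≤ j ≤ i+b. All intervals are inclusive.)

1, 2, 3

Evaluate at each i in [0,3]:
  i=0: ✗ (none in [0,4])
  i=1: ✓ (witness j=5)
  i=2: ✓ (witness j=5)
  i=3: ✓ (witness j=5)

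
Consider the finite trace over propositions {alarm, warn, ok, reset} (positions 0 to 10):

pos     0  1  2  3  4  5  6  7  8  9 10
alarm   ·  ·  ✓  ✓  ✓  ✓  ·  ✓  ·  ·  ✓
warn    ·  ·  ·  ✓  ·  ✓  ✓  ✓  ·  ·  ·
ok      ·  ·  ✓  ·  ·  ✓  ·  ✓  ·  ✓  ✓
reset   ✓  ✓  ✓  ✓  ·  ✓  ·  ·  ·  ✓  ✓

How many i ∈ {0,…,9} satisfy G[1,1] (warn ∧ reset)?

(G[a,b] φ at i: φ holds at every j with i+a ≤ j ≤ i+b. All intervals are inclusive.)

Evaluate at each i in [0,9]:
  i=0: ✗ (fails at j=1)
  i=1: ✗ (fails at j=2)
  i=2: ✓ (all of [3,3])
  i=3: ✗ (fails at j=4)
  i=4: ✓ (all of [5,5])
  i=5: ✗ (fails at j=6)
  i=6: ✗ (fails at j=7)
  i=7: ✗ (fails at j=8)
  i=8: ✗ (fails at j=9)
  i=9: ✗ (fails at j=10)
Positions where it holds: {2, 4} → 2.

2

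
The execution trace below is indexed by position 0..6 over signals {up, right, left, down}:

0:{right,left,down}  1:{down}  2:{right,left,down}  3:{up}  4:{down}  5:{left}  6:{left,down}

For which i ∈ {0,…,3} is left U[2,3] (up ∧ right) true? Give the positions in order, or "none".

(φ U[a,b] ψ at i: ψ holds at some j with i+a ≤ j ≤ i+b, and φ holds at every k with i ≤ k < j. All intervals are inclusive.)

Evaluate at each i in [0,3]:
  i=0: ✗ (no rhs in [2,3])
  i=1: ✗ (no rhs in [3,4])
  i=2: ✗ (no rhs in [4,5])
  i=3: ✗ (no rhs in [5,6])

none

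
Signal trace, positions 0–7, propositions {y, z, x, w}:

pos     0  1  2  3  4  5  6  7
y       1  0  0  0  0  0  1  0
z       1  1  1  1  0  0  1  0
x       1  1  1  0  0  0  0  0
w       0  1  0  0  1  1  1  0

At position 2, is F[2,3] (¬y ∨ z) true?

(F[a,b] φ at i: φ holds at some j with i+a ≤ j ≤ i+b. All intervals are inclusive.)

Yes

Check (¬y ∨ z) at each j in [4,5]:
  j=4: true
  j=5: true
Found at j=4 → formula holds.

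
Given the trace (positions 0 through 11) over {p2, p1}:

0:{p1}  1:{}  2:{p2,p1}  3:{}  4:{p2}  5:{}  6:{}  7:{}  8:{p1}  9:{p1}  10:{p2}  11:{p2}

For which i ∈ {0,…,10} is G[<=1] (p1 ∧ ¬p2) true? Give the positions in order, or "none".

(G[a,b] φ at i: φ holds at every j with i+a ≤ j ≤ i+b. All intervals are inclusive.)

Evaluate at each i in [0,10]:
  i=0: ✗ (fails at j=1)
  i=1: ✗ (fails at j=1)
  i=2: ✗ (fails at j=2)
  i=3: ✗ (fails at j=3)
  i=4: ✗ (fails at j=4)
  i=5: ✗ (fails at j=5)
  i=6: ✗ (fails at j=6)
  i=7: ✗ (fails at j=7)
  i=8: ✓ (all of [8,9])
  i=9: ✗ (fails at j=10)
  i=10: ✗ (fails at j=10)

8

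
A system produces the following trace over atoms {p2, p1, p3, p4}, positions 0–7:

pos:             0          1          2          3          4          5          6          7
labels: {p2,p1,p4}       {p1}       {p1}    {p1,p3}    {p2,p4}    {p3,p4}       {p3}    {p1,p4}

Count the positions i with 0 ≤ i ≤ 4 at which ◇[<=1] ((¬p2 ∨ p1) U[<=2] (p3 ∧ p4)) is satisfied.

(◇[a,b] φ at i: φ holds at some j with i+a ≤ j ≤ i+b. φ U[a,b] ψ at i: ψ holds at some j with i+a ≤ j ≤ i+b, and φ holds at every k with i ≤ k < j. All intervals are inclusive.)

Evaluate at each i in [0,4]:
  i=0: ✗ (none in [0,1])
  i=1: ✗ (none in [1,2])
  i=2: ✗ (none in [2,3])
  i=3: ✗ (none in [3,4])
  i=4: ✓ (witness j=5)
Positions where it holds: {4} → 1.

1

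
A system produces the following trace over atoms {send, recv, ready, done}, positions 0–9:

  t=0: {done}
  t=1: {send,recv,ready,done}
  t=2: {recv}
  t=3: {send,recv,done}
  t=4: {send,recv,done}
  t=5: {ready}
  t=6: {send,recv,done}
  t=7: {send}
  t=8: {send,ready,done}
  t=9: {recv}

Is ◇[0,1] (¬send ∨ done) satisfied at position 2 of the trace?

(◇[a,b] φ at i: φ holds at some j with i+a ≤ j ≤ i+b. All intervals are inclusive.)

Check (¬send ∨ done) at each j in [2,3]:
  j=2: true
  j=3: true
Found at j=2 → formula holds.

Holds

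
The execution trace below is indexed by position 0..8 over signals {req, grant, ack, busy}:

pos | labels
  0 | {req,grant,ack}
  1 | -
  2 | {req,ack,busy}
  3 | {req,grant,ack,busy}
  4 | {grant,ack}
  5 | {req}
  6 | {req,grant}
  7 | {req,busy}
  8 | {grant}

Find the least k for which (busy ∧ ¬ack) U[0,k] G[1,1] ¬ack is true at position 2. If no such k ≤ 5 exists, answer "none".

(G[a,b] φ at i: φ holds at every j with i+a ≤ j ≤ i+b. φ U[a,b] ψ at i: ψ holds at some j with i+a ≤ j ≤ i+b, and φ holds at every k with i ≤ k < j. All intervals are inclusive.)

none

Need earliest j ≥ 2 with G[1,1] ¬ack, and (busy ∧ ¬ack) at every k in [2,j-1].
  j=2: rhs fails.
  j=3: rhs fails.
  j=4: rhs holds but lhs fails at k=2.
  j=5: rhs holds but lhs fails at k=2.
  j=6: rhs holds but lhs fails at k=2.
  j=7: rhs holds but lhs fails at k=2.
No witness within the range → none.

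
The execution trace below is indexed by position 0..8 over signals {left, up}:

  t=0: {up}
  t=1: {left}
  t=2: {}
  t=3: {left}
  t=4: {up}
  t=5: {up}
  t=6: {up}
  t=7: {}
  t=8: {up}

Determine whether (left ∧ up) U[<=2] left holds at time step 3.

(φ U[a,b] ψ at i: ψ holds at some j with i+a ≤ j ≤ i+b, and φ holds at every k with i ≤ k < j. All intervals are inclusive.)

Need some j in [3,5] with left, and (left ∧ up) at every k in [3,j-1].
  j=3: left holds; no prefix to check → satisfied.

Holds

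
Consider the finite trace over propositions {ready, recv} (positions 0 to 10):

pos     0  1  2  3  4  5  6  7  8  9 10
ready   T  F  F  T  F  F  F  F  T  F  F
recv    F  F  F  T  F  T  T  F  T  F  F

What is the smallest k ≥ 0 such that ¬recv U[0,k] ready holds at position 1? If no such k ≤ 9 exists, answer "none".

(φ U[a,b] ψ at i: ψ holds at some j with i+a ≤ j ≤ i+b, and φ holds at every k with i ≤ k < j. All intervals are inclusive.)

Need earliest j ≥ 1 with ready, and ¬recv at every k in [1,j-1].
  j=1: rhs fails.
  j=2: rhs fails.
  j=3: rhs holds; lhs holds on [1,2]. k = 2.

2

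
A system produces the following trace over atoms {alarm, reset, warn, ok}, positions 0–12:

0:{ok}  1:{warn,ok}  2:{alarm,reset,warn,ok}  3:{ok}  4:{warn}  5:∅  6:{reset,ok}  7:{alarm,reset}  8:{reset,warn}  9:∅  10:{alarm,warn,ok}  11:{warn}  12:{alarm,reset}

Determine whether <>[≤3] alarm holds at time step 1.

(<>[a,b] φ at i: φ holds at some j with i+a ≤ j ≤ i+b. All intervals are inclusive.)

Check alarm at each j in [1,4]:
  j=1: false
  j=2: true
  j=3: false
  j=4: false
Found at j=2 → formula holds.

Yes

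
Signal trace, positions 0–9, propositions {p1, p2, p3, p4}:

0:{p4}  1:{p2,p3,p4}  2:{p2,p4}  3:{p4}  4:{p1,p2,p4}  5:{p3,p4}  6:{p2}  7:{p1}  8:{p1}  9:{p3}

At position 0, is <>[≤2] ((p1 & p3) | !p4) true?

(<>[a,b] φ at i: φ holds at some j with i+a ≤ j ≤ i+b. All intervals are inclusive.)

No

Check ((p1 & p3) | !p4) at each j in [0,2]:
  j=0: false
  j=1: false
  j=2: false
No position in the window satisfies it → formula fails.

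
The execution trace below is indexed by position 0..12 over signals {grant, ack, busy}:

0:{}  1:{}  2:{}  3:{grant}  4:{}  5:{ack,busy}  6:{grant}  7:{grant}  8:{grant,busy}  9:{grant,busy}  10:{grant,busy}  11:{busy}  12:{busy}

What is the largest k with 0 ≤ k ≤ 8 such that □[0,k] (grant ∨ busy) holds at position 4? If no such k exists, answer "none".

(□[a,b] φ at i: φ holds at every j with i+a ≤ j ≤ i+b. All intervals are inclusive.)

none

(grant ∨ busy) must hold from j=4 onward; find where it first fails.
  j=4: fails → no k works.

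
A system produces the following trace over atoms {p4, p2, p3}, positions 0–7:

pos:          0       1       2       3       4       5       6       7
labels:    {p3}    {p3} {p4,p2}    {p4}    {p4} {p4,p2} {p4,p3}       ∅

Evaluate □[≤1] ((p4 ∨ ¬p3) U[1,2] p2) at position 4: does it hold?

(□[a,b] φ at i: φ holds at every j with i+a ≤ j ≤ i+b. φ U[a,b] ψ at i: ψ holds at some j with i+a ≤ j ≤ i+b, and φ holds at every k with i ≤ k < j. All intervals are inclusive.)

No

Check ((p4 ∨ ¬p3) U[1,2] p2) at every j in [4,5]:
  j=4: holds
  j=5: fails
Fails at j=5 → formula fails.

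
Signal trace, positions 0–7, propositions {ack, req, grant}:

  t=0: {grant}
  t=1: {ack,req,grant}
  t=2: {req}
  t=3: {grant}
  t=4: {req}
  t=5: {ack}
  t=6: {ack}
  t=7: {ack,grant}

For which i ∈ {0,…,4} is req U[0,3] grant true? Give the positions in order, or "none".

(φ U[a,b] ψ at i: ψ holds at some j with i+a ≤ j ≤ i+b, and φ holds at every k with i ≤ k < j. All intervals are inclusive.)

0, 1, 2, 3

Evaluate at each i in [0,4]:
  i=0: ✓ (rhs at j=0)
  i=1: ✓ (rhs at j=1)
  i=2: ✓ (rhs at j=3; lhs holds on [2,2])
  i=3: ✓ (rhs at j=3)
  i=4: ✗ (lhs fails at k=5 before rhs at j=7)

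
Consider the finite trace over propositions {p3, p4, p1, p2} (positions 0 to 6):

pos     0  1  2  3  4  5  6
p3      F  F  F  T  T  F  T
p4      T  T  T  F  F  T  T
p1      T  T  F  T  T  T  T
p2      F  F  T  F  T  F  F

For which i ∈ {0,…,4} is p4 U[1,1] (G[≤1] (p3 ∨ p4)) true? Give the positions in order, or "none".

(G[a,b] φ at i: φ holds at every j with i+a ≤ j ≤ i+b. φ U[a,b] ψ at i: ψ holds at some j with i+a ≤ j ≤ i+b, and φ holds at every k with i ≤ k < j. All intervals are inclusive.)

0, 1, 2

Evaluate at each i in [0,4]:
  i=0: ✓ (rhs at j=1; lhs holds on [0,0])
  i=1: ✓ (rhs at j=2; lhs holds on [1,1])
  i=2: ✓ (rhs at j=3; lhs holds on [2,2])
  i=3: ✗ (lhs fails at k=3 before rhs at j=4)
  i=4: ✗ (lhs fails at k=4 before rhs at j=5)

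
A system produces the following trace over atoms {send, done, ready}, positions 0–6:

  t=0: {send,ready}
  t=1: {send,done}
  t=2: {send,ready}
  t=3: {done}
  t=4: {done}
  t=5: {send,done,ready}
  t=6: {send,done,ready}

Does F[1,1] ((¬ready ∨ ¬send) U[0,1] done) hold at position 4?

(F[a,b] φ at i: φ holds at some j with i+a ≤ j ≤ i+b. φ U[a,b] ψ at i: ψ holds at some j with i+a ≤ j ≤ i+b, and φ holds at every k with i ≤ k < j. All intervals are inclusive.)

Yes

Check ((¬ready ∨ ¬send) U[0,1] done) at each j in [5,5]:
  j=5: holds
Found at j=5 → formula holds.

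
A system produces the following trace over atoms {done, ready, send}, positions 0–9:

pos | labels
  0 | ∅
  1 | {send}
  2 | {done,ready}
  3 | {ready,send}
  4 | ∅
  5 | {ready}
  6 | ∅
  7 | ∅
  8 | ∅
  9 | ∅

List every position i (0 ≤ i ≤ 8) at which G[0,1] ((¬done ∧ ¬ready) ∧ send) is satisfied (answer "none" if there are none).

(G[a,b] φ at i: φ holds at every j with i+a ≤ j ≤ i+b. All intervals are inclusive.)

Evaluate at each i in [0,8]:
  i=0: ✗ (fails at j=0)
  i=1: ✗ (fails at j=2)
  i=2: ✗ (fails at j=2)
  i=3: ✗ (fails at j=3)
  i=4: ✗ (fails at j=4)
  i=5: ✗ (fails at j=5)
  i=6: ✗ (fails at j=6)
  i=7: ✗ (fails at j=7)
  i=8: ✗ (fails at j=8)

none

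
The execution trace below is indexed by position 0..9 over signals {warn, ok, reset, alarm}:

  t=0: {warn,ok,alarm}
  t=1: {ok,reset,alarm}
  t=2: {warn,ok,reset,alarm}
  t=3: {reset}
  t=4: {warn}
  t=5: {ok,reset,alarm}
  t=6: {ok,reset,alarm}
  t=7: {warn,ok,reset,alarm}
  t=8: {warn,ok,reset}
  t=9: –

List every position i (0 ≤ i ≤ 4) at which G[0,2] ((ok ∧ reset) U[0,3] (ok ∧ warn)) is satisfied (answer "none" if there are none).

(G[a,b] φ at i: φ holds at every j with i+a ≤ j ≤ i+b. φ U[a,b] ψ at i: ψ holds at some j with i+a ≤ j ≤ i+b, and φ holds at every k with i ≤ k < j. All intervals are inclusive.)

0

Evaluate at each i in [0,4]:
  i=0: ✓ (all of [0,2])
  i=1: ✗ (fails at j=3)
  i=2: ✗ (fails at j=3)
  i=3: ✗ (fails at j=3)
  i=4: ✗ (fails at j=4)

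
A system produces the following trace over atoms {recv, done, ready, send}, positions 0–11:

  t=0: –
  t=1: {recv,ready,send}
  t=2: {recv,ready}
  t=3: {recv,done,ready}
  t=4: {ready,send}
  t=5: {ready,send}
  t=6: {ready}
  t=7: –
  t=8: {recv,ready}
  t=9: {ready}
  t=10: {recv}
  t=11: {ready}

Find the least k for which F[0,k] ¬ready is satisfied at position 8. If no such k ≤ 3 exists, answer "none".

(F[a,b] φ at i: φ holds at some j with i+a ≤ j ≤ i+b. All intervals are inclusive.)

Scan j = 8,9,… for ¬ready:
  j=8: fails
  j=9: fails
  j=10: holds
First hit at j=10, so smallest k = 10-8 = 2.

2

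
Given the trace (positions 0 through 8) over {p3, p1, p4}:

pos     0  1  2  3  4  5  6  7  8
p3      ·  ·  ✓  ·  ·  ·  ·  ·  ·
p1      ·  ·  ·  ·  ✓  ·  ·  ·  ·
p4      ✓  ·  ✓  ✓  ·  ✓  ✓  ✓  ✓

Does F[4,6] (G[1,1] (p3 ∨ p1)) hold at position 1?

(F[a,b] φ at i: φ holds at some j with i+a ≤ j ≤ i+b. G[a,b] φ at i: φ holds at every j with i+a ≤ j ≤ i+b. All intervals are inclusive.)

False

Check G[1,1] (p3 ∨ p1) at each j in [5,7]:
  j=5: fails at 6
  j=6: fails at 7
  j=7: fails at 8
No position in the window satisfies it → formula fails.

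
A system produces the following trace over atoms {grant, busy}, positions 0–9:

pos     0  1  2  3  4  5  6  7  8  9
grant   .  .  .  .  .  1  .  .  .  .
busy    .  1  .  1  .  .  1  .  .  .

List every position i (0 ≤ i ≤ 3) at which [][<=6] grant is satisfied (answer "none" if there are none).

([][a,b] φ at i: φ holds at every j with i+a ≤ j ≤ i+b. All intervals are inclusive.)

Evaluate at each i in [0,3]:
  i=0: ✗ (fails at j=0)
  i=1: ✗ (fails at j=1)
  i=2: ✗ (fails at j=2)
  i=3: ✗ (fails at j=3)

none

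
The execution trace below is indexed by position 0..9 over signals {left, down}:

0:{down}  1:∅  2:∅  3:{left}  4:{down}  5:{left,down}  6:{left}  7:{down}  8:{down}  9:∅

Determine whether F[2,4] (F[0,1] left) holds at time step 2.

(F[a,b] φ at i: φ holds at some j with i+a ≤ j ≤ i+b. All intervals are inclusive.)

Check F[0,1] left at each j in [4,6]:
  j=4: holds (witness at 5)
  j=5: holds (witness at 5)
  j=6: holds (witness at 6)
Found at j=4 → formula holds.

True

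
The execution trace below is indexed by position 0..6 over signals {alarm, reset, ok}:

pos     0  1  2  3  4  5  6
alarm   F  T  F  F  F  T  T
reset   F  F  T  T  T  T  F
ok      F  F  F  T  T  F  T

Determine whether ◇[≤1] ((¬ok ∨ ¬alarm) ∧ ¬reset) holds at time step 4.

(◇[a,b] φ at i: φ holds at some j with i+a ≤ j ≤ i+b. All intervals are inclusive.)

Check ((¬ok ∨ ¬alarm) ∧ ¬reset) at each j in [4,5]:
  j=4: false
  j=5: false
No position in the window satisfies it → formula fails.

Does not hold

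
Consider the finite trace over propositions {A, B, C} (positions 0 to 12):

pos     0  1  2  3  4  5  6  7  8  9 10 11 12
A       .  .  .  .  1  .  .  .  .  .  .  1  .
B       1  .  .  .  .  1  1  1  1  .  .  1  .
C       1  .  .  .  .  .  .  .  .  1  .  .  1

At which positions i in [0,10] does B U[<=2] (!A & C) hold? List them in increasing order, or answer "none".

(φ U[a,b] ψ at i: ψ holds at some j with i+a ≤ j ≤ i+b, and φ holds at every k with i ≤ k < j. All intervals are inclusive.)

Evaluate at each i in [0,10]:
  i=0: ✓ (rhs at j=0)
  i=1: ✗ (no rhs in [1,3])
  i=2: ✗ (no rhs in [2,4])
  i=3: ✗ (no rhs in [3,5])
  i=4: ✗ (no rhs in [4,6])
  i=5: ✗ (no rhs in [5,7])
  i=6: ✗ (no rhs in [6,8])
  i=7: ✓ (rhs at j=9; lhs holds on [7,8])
  i=8: ✓ (rhs at j=9; lhs holds on [8,8])
  i=9: ✓ (rhs at j=9)
  i=10: ✗ (lhs fails at k=10 before rhs at j=12)

0, 7, 8, 9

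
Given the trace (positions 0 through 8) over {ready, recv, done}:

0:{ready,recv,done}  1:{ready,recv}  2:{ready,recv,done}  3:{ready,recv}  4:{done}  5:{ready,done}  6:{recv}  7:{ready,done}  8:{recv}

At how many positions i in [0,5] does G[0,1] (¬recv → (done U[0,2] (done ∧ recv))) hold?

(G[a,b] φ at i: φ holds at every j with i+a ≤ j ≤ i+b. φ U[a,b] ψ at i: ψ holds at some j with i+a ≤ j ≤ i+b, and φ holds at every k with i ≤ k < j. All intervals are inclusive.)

3

Evaluate at each i in [0,5]:
  i=0: ✓ (all of [0,1])
  i=1: ✓ (all of [1,2])
  i=2: ✓ (all of [2,3])
  i=3: ✗ (fails at j=4)
  i=4: ✗ (fails at j=4)
  i=5: ✗ (fails at j=5)
Positions where it holds: {0, 1, 2} → 3.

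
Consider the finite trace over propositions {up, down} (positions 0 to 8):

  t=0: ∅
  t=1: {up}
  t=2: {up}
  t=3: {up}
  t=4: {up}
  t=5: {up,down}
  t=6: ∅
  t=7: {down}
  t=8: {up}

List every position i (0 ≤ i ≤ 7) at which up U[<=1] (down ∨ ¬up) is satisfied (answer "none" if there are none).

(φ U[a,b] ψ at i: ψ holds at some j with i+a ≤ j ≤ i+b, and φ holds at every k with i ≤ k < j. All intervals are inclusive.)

0, 4, 5, 6, 7

Evaluate at each i in [0,7]:
  i=0: ✓ (rhs at j=0)
  i=1: ✗ (no rhs in [1,2])
  i=2: ✗ (no rhs in [2,3])
  i=3: ✗ (no rhs in [3,4])
  i=4: ✓ (rhs at j=5; lhs holds on [4,4])
  i=5: ✓ (rhs at j=5)
  i=6: ✓ (rhs at j=6)
  i=7: ✓ (rhs at j=7)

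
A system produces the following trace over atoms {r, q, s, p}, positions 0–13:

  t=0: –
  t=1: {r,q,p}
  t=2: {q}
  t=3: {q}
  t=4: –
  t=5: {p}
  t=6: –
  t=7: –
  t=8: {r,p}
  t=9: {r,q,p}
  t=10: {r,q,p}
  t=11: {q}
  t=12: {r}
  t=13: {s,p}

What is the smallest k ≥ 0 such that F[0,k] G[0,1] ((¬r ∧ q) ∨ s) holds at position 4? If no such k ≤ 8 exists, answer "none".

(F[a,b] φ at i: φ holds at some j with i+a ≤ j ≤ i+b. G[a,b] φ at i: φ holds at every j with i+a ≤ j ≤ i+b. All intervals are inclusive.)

none

Scan j = 4,5,… for G[0,1] ((¬r ∧ q) ∨ s):
  j=4: fails
  j=5: fails
  j=6: fails
  j=7: fails
  j=8: fails
  j=9: fails
  j=10: fails
  j=11: fails
  j=12: fails
No j in [4,12] satisfies it → none.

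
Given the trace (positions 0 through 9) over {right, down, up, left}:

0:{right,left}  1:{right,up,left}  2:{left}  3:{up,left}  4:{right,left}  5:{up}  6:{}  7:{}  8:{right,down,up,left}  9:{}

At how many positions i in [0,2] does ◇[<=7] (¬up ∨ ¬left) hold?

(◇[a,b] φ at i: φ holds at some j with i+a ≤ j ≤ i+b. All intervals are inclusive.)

3

Evaluate at each i in [0,2]:
  i=0: ✓ (witness j=0)
  i=1: ✓ (witness j=2)
  i=2: ✓ (witness j=2)
Positions where it holds: {0, 1, 2} → 3.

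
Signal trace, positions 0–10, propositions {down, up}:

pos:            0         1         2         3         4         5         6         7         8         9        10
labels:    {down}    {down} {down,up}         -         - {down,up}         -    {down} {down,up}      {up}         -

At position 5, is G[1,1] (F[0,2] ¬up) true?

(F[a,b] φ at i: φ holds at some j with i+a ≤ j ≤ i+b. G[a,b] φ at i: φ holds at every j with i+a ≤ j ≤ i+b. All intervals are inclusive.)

Check F[0,2] ¬up at every j in [6,6]:
  j=6: holds (witness at 6)
All positions satisfy it → formula holds.

Holds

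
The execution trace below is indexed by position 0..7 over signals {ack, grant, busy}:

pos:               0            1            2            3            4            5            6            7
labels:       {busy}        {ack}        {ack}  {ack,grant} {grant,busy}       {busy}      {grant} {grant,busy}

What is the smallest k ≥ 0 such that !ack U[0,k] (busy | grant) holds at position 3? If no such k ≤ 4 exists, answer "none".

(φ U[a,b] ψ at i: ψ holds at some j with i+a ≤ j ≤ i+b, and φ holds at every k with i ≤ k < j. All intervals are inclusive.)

Need earliest j ≥ 3 with (busy | grant), and !ack at every k in [3,j-1].
  j=3: rhs holds (empty prefix). k = 0.

0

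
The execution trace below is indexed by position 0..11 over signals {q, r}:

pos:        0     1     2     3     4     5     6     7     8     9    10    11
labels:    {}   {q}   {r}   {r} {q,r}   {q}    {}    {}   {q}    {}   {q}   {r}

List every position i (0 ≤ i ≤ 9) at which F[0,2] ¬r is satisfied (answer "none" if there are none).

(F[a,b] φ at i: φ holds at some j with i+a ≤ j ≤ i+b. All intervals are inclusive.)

Evaluate at each i in [0,9]:
  i=0: ✓ (witness j=0)
  i=1: ✓ (witness j=1)
  i=2: ✗ (none in [2,4])
  i=3: ✓ (witness j=5)
  i=4: ✓ (witness j=5)
  i=5: ✓ (witness j=5)
  i=6: ✓ (witness j=6)
  i=7: ✓ (witness j=7)
  i=8: ✓ (witness j=8)
  i=9: ✓ (witness j=9)

0, 1, 3, 4, 5, 6, 7, 8, 9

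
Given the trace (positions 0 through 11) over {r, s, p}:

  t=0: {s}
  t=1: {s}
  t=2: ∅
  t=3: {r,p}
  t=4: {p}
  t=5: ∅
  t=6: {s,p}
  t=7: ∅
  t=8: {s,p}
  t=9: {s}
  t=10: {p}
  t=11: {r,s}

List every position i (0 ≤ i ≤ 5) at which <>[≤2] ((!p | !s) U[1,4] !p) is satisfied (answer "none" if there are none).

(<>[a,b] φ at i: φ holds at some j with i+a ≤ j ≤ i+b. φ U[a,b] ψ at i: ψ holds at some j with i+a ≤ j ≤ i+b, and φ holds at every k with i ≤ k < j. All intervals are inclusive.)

0, 1, 2, 3, 4

Evaluate at each i in [0,5]:
  i=0: ✓ (witness j=0)
  i=1: ✓ (witness j=1)
  i=2: ✓ (witness j=2)
  i=3: ✓ (witness j=3)
  i=4: ✓ (witness j=4)
  i=5: ✗ (none in [5,7])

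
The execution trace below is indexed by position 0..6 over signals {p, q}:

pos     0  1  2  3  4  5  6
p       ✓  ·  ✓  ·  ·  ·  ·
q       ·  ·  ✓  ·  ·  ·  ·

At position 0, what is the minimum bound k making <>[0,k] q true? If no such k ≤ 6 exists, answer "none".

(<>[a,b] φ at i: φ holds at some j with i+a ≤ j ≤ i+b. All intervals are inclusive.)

Scan j = 0,1,… for q:
  j=0: fails
  j=1: fails
  j=2: holds
First hit at j=2, so smallest k = 2-0 = 2.

2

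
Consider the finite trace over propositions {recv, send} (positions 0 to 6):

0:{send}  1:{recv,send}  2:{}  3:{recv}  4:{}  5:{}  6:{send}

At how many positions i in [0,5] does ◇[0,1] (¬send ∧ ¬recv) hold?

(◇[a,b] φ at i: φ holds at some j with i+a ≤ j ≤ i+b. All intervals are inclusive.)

5

Evaluate at each i in [0,5]:
  i=0: ✗ (none in [0,1])
  i=1: ✓ (witness j=2)
  i=2: ✓ (witness j=2)
  i=3: ✓ (witness j=4)
  i=4: ✓ (witness j=4)
  i=5: ✓ (witness j=5)
Positions where it holds: {1, 2, 3, 4, 5} → 5.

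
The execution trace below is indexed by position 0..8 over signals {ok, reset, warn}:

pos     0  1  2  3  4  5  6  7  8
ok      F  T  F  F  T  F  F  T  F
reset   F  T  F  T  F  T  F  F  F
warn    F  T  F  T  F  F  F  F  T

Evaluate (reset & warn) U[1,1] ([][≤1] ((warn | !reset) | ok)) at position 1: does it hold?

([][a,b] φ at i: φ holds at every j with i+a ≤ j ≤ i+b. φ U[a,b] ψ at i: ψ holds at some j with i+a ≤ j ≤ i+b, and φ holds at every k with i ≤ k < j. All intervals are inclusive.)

Holds

Need some j in [2,2] with [][≤1] ((warn | !reset) | ok), and (reset & warn) at every k in [1,j-1].
  j=2: [][≤1] ((warn | !reset) | ok) holds; (reset & warn) holds at every k in [1,1] → satisfied.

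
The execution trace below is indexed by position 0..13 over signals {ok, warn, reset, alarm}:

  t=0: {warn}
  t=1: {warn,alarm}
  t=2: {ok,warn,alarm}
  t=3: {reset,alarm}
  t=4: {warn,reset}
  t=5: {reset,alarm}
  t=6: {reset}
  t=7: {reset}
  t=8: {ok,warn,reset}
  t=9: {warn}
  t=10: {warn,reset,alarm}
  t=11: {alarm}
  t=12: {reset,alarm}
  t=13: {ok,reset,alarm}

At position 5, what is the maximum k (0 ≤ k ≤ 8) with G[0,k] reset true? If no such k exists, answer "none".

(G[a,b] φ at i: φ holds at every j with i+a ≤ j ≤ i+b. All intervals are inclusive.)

reset must hold from j=5 onward; find where it first fails.
  j=5: holds
  j=6: holds
  j=7: holds
  j=8: holds
  j=9: fails
Holds on [5,8], so largest k = 3.

3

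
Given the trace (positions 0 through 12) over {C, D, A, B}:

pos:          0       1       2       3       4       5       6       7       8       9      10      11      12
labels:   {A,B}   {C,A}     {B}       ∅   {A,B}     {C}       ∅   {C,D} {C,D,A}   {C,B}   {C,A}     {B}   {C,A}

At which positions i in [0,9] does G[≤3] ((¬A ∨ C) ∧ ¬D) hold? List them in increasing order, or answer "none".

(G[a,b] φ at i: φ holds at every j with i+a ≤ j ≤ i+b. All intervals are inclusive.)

Evaluate at each i in [0,9]:
  i=0: ✗ (fails at j=0)
  i=1: ✗ (fails at j=4)
  i=2: ✗ (fails at j=4)
  i=3: ✗ (fails at j=4)
  i=4: ✗ (fails at j=4)
  i=5: ✗ (fails at j=7)
  i=6: ✗ (fails at j=7)
  i=7: ✗ (fails at j=7)
  i=8: ✗ (fails at j=8)
  i=9: ✓ (all of [9,12])

9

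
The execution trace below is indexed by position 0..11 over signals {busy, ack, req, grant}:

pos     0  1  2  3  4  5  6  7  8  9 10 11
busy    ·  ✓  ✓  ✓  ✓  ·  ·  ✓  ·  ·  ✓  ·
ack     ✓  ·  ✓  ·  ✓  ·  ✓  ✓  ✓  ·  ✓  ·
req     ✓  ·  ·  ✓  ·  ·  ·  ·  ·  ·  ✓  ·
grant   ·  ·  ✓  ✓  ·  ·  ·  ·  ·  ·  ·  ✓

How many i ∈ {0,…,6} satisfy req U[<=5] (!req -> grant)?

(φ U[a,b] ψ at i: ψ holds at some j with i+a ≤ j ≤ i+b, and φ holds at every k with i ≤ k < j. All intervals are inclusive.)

Evaluate at each i in [0,6]:
  i=0: ✓ (rhs at j=0)
  i=1: ✗ (lhs fails at k=1 before rhs at j=2)
  i=2: ✓ (rhs at j=2)
  i=3: ✓ (rhs at j=3)
  i=4: ✗ (no rhs in [4,9])
  i=5: ✗ (lhs fails at k=5 before rhs at j=10)
  i=6: ✗ (lhs fails at k=6 before rhs at j=10)
Positions where it holds: {0, 2, 3} → 3.

3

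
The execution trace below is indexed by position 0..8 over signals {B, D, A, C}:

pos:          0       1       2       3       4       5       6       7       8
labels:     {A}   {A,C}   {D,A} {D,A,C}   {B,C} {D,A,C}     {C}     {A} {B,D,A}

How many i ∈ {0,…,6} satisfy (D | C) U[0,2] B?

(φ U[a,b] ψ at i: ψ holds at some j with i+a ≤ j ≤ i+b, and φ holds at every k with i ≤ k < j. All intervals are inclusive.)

Evaluate at each i in [0,6]:
  i=0: ✗ (no rhs in [0,2])
  i=1: ✗ (no rhs in [1,3])
  i=2: ✓ (rhs at j=4; lhs holds on [2,3])
  i=3: ✓ (rhs at j=4; lhs holds on [3,3])
  i=4: ✓ (rhs at j=4)
  i=5: ✗ (no rhs in [5,7])
  i=6: ✗ (lhs fails at k=7 before rhs at j=8)
Positions where it holds: {2, 3, 4} → 3.

3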